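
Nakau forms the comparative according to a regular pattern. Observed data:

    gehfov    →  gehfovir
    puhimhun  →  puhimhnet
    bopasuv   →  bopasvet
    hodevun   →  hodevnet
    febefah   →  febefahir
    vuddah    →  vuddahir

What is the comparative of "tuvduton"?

"tuvduton" has last vowel 'o'. The one such stem in the data (gehfov → gehfovir) adds -ir, so the same rule applies.
So tuvduton → tuvdutonir.

tuvdutonir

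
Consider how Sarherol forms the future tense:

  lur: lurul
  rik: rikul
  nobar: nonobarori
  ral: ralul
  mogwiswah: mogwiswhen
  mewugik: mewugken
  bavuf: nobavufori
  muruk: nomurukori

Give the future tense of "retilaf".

retilfen

lur and nobar both end in -r yet inflect differently (lurul, nonobarori), so the final letter is not what conditions the rule; the number of vowels is.
"retilaf" has 3 vowels. The stems with 3 vowels (mewugik → mewugken, mogwiswah → mogwiswhen) delete the last vowel and add -en.
The other patterns: stems with 1 vowel add -ul; stems with 2 vowels add no- … -ori around the stem.
So retilaf → retilfen.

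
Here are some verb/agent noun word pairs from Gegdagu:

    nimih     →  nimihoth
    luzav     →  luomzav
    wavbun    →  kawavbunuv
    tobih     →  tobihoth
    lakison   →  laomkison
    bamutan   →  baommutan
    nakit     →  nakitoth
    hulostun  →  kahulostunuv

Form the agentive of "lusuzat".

hulostun and lakison both end in -n yet inflect differently (kahulostunuv, laomkison), so the final letter is not what conditions the rule; the last vowel is.
"lusuzat" has last vowel 'a'. The stems whose last vowel is 'a' (luzav → luomzav, bamutan → baommutan) insert -om- after the first vowel.
The other patterns: stems whose last vowel is 'u' add ka- … -uv around the stem; stems whose last vowel is 'i' add -oth.
So lusuzat → luomsuzat.

luomsuzat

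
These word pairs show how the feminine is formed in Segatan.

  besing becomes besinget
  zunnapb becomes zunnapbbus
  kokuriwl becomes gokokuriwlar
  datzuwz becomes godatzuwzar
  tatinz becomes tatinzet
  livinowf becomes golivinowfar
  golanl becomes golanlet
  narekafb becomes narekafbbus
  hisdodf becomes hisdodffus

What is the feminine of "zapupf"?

zapupffus

golanl and kokuriwl both end in -l yet inflect differently (golanlet, gokokuriwlar), so the final letter is not what conditions the rule; the second-to-last letter is.
"zapupf" has second-to-last letter 'p'. The one such stem in the data (zunnapb → zunnapbbus) doubles the final consonant and adds -us (as do narekafb, hisdodf), so the same rule applies.
The other patterns: stems whose second-to-last letter is 'n' add -et; stems whose second-to-last letter is 'w' add go- … -ar around the stem.
So zapupf → zapupffus.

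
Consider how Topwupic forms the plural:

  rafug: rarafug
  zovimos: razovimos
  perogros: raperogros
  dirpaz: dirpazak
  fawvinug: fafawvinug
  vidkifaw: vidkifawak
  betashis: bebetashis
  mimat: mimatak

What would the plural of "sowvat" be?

betashis and zovimos both end in -s yet inflect differently (bebetashis, razovimos), so the final letter is not what conditions the rule; the last vowel is.
"sowvat" has last vowel 'a'. The stems whose last vowel is 'a' (dirpaz → dirpazak, mimat → mimatak, vidkifaw → vidkifawak) add -ak.
So sowvat → sowvatak.

sowvatak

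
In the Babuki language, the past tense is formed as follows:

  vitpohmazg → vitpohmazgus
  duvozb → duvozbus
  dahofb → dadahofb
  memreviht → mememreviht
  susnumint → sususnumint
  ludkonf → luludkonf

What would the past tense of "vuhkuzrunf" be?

vuvuhkuzrunf

duvozb and dahofb both end in -b yet inflect differently (duvozbus, dadahofb), so the final letter is not what conditions the rule; the second-to-last letter is.
"vuhkuzrunf" has second-to-last letter 'n'. The stems whose second-to-last letter is 'n' (susnumint → sususnumint, ludkonf → luludkonf) repeat the first consonant+vowel as a prefix.
The other pattern: stems whose second-to-last letter is 'z' add -us.
So vuhkuzrunf → vuvuhkuzrunf.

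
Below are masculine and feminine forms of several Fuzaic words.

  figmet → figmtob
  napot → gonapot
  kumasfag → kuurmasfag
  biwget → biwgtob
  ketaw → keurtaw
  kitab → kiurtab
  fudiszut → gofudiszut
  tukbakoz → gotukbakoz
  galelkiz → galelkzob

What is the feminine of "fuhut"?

gofuhut

"fuhut" has last vowel 'u'. The one such stem in the data (fudiszut → gofudiszut) adds the prefix go-, so the same rule applies.
The other patterns: stems whose last vowel is 'a' insert -ur- after the first vowel; stems whose last vowel is 'e' or 'i' delete the last vowel and add -ob.
So fuhut → gofuhut.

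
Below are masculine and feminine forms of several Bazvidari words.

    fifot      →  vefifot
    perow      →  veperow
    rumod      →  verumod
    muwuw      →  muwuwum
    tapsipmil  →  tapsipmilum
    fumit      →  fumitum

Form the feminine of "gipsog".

vegipsog

perow and muwuw both end in -w yet inflect differently (veperow, muwuwum), so the final letter is not what conditions the rule; the last vowel is.
"gipsog" has last vowel 'o'. The stems whose last vowel is 'o' (fifot → vefifot, perow → veperow, rumod → verumod) add the prefix ve-.
So gipsog → vegipsog.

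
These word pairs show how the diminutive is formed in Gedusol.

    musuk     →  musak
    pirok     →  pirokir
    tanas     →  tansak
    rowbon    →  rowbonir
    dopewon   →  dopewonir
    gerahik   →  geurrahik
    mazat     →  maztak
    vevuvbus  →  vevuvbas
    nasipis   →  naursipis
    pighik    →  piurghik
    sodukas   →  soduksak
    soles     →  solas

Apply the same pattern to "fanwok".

fanwokir

pighik and pirok both end in -k yet inflect differently (piurghik, pirokir), so the final letter is not what conditions the rule; the last vowel is.
"fanwok" has last vowel 'o'. The stems whose last vowel is 'o' (dopewon → dopewonir, pirok → pirokir, rowbon → rowbonir) add -ir.
So fanwok → fanwokir.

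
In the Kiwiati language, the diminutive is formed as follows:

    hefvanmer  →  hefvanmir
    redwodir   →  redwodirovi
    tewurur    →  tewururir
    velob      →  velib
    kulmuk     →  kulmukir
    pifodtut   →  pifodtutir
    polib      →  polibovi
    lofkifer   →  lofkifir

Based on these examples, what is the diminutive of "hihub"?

"hihub" has last vowel 'u'. The stems whose last vowel is 'u' (pifodtut → pifodtutir, tewurur → tewururir, kulmuk → kulmukir) add -ir.
The other patterns: stems whose last vowel is 'i' add -ovi; stems whose last vowel is 'e' or 'o' change the last vowel to 'i'.
So hihub → hihubir.

hihubir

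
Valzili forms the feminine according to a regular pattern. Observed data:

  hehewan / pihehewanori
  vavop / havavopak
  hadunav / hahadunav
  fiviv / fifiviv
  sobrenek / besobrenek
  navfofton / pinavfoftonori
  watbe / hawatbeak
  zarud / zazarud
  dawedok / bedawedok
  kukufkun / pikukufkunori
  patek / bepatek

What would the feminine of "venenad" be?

vevenenad

"venenad" ends in -d. The one such stem in the data (zarud → zazarud) repeats the first consonant+vowel as a prefix (as do fiviv, hadunav), so the same rule applies.
So venenad → vevenenad.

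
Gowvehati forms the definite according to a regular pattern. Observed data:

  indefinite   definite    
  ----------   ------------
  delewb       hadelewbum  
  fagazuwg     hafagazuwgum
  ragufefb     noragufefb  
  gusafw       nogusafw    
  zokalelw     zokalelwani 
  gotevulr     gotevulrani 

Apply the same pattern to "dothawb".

delewb and ragufefb both end in -b yet inflect differently (hadelewbum, noragufefb), so the final letter is not what conditions the rule; the second-to-last letter is.
"dothawb" has second-to-last letter 'w'. The stems whose second-to-last letter is 'w' (delewb → hadelewbum, fagazuwg → hafagazuwgum) add ha- … -um around the stem.
So dothawb → hadothawbum.

hadothawbum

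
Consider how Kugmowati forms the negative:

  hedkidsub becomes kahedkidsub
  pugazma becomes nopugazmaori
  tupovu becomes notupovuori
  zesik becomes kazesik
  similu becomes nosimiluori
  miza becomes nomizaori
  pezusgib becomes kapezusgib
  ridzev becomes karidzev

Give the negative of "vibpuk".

similu and hedkidsub both have last vowel 'u' yet inflect differently (nosimiluori, kahedkidsub), so the last vowel is not what conditions the rule; whether the stem ends in a vowel or a consonant is.
"vibpuk" ends in a consonant. The stems ending in a consonant (ridzev → karidzev, zesik → kazesik, hedkidsub → kahedkidsub) add the prefix ka-.
The other pattern: stems ending in a vowel add no- … -ori around the stem.
So vibpuk → kavibpuk.

kavibpuk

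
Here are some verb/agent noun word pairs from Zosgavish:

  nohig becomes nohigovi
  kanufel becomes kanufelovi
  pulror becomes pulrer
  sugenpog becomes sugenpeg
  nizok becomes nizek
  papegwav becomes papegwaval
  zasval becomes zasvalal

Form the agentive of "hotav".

nohig and sugenpog both end in -g yet inflect differently (nohigovi, sugenpeg), so the final letter is not what conditions the rule; the last vowel is.
"hotav" has last vowel 'a'. The stems whose last vowel is 'a' (papegwav → papegwaval, zasval → zasvalal) add -al.
The other patterns: stems whose last vowel is 'e' or 'i' add -ovi; stems whose last vowel is 'o' change the last vowel to 'e'.
So hotav → hotaval.

hotaval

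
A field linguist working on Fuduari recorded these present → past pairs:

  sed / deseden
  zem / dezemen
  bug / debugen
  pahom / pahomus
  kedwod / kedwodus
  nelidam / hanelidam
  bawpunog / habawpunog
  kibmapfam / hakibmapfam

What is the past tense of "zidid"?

zididus

"zidid" has 2 vowels. The stems with 2 vowels (pahom → pahomus, kedwod → kedwodus) add -us.
So zidid → zididus.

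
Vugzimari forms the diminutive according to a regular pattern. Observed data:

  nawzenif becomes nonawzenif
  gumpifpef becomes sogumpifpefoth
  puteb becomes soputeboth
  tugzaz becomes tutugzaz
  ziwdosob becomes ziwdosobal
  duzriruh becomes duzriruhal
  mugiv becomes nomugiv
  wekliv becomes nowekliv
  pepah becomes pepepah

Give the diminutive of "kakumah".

kakakumah

"kakumah" has last vowel 'a'. The stems whose last vowel is 'a' (pepah → pepepah, tugzaz → tutugzaz) repeat the first consonant+vowel as a prefix.
The other patterns: stems whose last vowel is 'e' add so- … -oth around the stem; stems whose last vowel is 'i' add the prefix no-; stems whose last vowel is 'o' or 'u' add -al.
So kakumah → kakakumah.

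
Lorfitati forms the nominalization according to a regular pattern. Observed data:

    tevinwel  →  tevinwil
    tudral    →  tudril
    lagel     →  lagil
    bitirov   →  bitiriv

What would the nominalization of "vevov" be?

veviv

Every pair shown (tevinwel → tevinwil, tudral → tudril, lagel → lagil, …) follows the same rule: change the last vowel to 'i'.
So vevov → veviv.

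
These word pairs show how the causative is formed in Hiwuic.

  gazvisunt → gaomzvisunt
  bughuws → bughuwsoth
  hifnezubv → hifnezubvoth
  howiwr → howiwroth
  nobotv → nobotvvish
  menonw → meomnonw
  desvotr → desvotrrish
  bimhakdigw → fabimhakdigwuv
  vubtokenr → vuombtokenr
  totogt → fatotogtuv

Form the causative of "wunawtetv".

"wunawtetv" has second-to-last letter 't'. The stems whose second-to-last letter is 't' (desvotr → desvotrrish, nobotv → nobotvvish) double the final consonant and add -ish.
The other patterns: stems whose second-to-last letter is 'n' insert -om- after the first vowel; stems whose second-to-last letter is 'g' add fa- … -uv around the stem; stems whose second-to-last letter is 'b' or 'w' add -oth.
So wunawtetv → wunawtetvvish.

wunawtetvvish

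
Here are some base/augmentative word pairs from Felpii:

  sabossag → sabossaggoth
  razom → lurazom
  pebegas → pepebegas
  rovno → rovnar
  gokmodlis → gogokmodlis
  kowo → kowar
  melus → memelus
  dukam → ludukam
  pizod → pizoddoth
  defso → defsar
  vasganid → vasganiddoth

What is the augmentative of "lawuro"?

kowo and pizod both have last vowel 'o' yet inflect differently (kowar, pizoddoth), so the last vowel is not what conditions the rule; the final letter is.
"lawuro" ends in -o. The stems ending in -o (kowo → kowar, rovno → rovnar, defso → defsar) drop the final letter and add -ar.
So lawuro → lawurar.

lawurar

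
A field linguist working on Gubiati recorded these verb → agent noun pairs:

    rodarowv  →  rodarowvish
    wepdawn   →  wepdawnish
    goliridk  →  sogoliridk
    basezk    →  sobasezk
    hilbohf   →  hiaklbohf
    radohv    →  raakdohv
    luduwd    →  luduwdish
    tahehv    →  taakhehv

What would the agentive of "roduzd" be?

rodarowv and tahehv both end in -v yet inflect differently (rodarowvish, taakhehv), so the final letter is not what conditions the rule; the second-to-last letter is.
"roduzd" has second-to-last letter 'z'. The one such stem in the data (basezk → sobasezk) adds the prefix so-, so the same rule applies.
The other patterns: stems whose second-to-last letter is 'w' add -ish; stems whose second-to-last letter is 'h' insert -ak- after the first vowel.
So roduzd → soroduzd.

soroduzd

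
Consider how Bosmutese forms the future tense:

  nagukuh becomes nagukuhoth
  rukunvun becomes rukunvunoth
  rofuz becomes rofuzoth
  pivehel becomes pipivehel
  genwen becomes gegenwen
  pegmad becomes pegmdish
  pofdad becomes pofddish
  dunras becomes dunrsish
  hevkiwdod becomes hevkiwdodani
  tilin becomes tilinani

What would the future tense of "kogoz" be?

"kogoz" has last vowel 'o'. The one such stem in the data (hevkiwdod → hevkiwdodani) adds -ani, so the same rule applies.
The other patterns: stems whose last vowel is 'u' add -oth; stems whose last vowel is 'e' repeat the first consonant+vowel as a prefix; stems whose last vowel is 'a' delete the last vowel and add -ish.
So kogoz → kogozani.

kogozani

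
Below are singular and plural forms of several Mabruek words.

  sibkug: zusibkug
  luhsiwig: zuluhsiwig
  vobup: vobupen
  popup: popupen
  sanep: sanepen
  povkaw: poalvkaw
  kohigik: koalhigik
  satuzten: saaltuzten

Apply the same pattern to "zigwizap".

sibkug and vobup both have last vowel 'u' yet inflect differently (zusibkug, vobupen), so the last vowel is not what conditions the rule; the final letter is.
"zigwizap" ends in -p. The stems ending in -p (vobup → vobupen, popup → popupen, sanep → sanepen) add -en.
The other patterns: stems ending in -g add the prefix zu-; stems ending in -k, -n or -w insert -al- after the first vowel.
So zigwizap → zigwizapen.

zigwizapen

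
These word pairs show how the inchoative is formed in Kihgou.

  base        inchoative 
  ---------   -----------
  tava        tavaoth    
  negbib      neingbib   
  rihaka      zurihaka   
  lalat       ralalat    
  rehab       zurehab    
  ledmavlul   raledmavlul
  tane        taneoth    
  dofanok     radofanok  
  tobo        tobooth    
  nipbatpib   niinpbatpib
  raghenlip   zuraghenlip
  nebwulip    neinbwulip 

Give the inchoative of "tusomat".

"tusomat" begins with t-. The stems beginning with t- (tobo → tobooth, tane → taneoth, tava → tavaoth) add -oth.
So tusomat → tusomatoth.

tusomatoth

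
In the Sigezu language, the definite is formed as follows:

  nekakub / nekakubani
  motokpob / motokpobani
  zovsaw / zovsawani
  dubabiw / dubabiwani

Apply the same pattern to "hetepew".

hetepewani

Every pair shown (nekakub → nekakubani, motokpob → motokpobani, zovsaw → zovsawani, …) follows the same rule: add -ani.
So hetepew → hetepewani.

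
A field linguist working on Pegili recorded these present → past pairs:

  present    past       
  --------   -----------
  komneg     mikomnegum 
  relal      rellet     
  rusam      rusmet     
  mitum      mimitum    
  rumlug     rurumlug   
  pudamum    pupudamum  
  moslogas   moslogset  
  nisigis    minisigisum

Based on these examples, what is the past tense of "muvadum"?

mitum and rusam both end in -m yet inflect differently (mimitum, rusmet), so the final letter is not what conditions the rule; the last vowel is.
"muvadum" has last vowel 'u'. The stems whose last vowel is 'u' (rumlug → rurumlug, mitum → mimitum, pudamum → pupudamum) repeat the first consonant+vowel as a prefix.
So muvadum → mumuvadum.

mumuvadum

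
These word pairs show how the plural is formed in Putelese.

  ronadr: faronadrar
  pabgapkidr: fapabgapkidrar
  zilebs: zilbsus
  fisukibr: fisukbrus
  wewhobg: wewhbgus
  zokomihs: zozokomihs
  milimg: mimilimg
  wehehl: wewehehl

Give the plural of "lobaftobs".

lobaftbsus

"lobaftobs" has second-to-last letter 'b'. The stems whose second-to-last letter is 'b' (zilebs → zilbsus, fisukibr → fisukbrus, wewhobg → wewhbgus) delete the last vowel and add -us.
So lobaftobs → lobaftbsus.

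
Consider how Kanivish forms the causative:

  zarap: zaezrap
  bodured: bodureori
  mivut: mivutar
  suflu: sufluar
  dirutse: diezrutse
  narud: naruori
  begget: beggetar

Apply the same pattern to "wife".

wiezfe

begget and bodured both have last vowel 'e' yet inflect differently (beggetar, bodureori), so the last vowel is not what conditions the rule; the final letter is.
"wife" ends in -e. The one such stem in the data (dirutse → diezrutse) inserts -ez- after the first vowel (as does zarap), so the same rule applies.
The other patterns: stems ending in -t or -u add -ar; stems ending in -d drop the final letter and add -ori.
So wife → wiezfe.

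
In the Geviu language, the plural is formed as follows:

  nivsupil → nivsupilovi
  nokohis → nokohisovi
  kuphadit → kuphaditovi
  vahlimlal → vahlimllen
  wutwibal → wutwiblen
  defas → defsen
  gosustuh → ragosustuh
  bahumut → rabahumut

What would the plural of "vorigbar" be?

vorigbren

nivsupil and vahlimlal both end in -l yet inflect differently (nivsupilovi, vahlimllen), so the final letter is not what conditions the rule; the last vowel is.
"vorigbar" has last vowel 'a'. The stems whose last vowel is 'a' (vahlimlal → vahlimllen, wutwibal → wutwiblen, defas → defsen) delete the last vowel and add -en.
The other patterns: stems whose last vowel is 'i' add -ovi; stems whose last vowel is 'u' add the prefix ra-.
So vorigbar → vorigbren.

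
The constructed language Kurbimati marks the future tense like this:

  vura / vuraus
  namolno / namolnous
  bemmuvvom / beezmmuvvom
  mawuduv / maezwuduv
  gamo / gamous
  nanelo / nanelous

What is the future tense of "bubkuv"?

buezbkuv

"bubkuv" ends in a consonant. The stems ending in a consonant (mawuduv → maezwuduv, bemmuvvom → beezmmuvvom) insert -ez- after the first vowel.
So bubkuv → buezbkuv.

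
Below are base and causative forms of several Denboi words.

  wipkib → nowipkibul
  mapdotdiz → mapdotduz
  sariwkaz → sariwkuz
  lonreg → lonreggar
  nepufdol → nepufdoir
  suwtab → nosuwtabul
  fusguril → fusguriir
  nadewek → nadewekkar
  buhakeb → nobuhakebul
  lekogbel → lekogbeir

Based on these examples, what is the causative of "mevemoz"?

buhakeb and lekogbel both have last vowel 'e' yet inflect differently (nobuhakebul, lekogbeir), so the last vowel is not what conditions the rule; the final letter is.
"mevemoz" ends in -z. The stems ending in -z (mapdotdiz → mapdotduz, sariwkaz → sariwkuz) change the last vowel to 'u'.
The other patterns: stems ending in -b add no- … -ul around the stem; stems ending in -l drop the final letter and add -ir; stems ending in -g or -k double the final consonant and add -ar.
So mevemoz → mevemuz.

mevemuz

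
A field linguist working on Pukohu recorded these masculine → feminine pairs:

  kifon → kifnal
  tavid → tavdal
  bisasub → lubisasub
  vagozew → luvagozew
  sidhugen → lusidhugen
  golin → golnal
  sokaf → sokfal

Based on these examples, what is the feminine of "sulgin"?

sulgnal

sidhugen and kifon both end in -n yet inflect differently (lusidhugen, kifnal), so the final letter is not what conditions the rule; the number of vowels is.
"sulgin" has 2 vowels. The stems with 2 vowels (tavid → tavdal, kifon → kifnal, golin → golnal) delete the last vowel and add -al.
The other pattern: stems with 3 vowels add the prefix lu-.
So sulgin → sulgnal.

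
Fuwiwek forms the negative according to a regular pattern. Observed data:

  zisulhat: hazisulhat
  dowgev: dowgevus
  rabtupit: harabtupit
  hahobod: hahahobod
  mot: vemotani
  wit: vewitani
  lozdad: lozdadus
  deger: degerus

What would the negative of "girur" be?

mot and rabtupit both end in -t yet inflect differently (vemotani, harabtupit), so the final letter is not what conditions the rule; the number of vowels is.
"girur" has 2 vowels. The stems with 2 vowels (deger → degerus, dowgev → dowgevus, lozdad → lozdadus) add -us.
The other patterns: stems with 1 vowel add ve- … -ani around the stem; stems with 3 vowels add the prefix ha-.
So girur → girurus.

girurus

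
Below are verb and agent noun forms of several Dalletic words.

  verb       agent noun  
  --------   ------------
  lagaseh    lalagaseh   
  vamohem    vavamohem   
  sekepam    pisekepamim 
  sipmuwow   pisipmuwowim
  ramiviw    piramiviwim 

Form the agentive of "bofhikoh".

pibofhikohim

vamohem and sekepam both end in -m yet inflect differently (vavamohem, pisekepamim), so the final letter is not what conditions the rule; the last vowel is.
"bofhikoh" has last vowel 'o'. The one such stem in the data (sipmuwow → pisipmuwowim) adds pi- … -im around the stem, so the same rule applies.
So bofhikoh → pibofhikohim.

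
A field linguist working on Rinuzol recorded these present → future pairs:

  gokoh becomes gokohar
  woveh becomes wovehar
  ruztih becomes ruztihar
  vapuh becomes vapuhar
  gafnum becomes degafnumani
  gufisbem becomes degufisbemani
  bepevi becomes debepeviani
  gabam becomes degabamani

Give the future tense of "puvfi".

vapuh and gafnum both have last vowel 'u' yet inflect differently (vapuhar, degafnumani), so the last vowel is not what conditions the rule; the final letter is.
"puvfi" ends in -i. The one such stem in the data (bepevi → debepeviani) adds de- … -ani around the stem, so the same rule applies.
So puvfi → depuvfiani.

depuvfiani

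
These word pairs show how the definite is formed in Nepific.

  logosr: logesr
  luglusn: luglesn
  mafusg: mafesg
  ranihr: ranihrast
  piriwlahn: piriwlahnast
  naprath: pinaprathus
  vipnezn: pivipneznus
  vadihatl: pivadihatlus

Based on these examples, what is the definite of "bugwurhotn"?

logosr and ranihr both end in -r yet inflect differently (logesr, ranihrast), so the final letter is not what conditions the rule; the second-to-last letter is.
"bugwurhotn" has second-to-last letter 't'. The stems whose second-to-last letter is 't' (naprath → pinaprathus, vadihatl → pivadihatlus) add pi- … -us around the stem.
So bugwurhotn → pibugwurhotnus.

pibugwurhotnus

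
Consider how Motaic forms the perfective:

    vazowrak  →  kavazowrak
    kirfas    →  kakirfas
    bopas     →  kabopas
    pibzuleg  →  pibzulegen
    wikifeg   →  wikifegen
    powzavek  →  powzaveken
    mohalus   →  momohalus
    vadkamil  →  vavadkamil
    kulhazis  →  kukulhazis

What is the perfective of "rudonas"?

karudonas

"rudonas" has last vowel 'a'. The stems whose last vowel is 'a' (vazowrak → kavazowrak, kirfas → kakirfas, bopas → kabopas) add the prefix ka-.
The other patterns: stems whose last vowel is 'e' add -en; stems whose last vowel is 'i' or 'u' repeat the first consonant+vowel as a prefix.
So rudonas → karudonas.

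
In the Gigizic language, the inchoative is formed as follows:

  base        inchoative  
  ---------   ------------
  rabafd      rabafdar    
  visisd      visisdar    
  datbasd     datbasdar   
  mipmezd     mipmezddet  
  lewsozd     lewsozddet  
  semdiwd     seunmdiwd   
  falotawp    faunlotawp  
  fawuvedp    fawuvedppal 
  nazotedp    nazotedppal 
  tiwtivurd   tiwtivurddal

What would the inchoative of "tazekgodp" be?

tazekgodppal

"tazekgodp" has second-to-last letter 'd'. The stems whose second-to-last letter is 'd' (fawuvedp → fawuvedppal, nazotedp → nazotedppal) double the final consonant and add -al.
So tazekgodp → tazekgodppal.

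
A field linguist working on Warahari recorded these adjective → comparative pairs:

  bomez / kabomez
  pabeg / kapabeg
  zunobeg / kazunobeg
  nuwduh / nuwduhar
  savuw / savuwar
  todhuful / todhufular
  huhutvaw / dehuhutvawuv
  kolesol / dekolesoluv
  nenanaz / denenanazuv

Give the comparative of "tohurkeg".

savuw and huhutvaw both end in -w yet inflect differently (savuwar, dehuhutvawuv), so the final letter is not what conditions the rule; the last vowel is.
"tohurkeg" has last vowel 'e'. The stems whose last vowel is 'e' (bomez → kabomez, pabeg → kapabeg, zunobeg → kazunobeg) add the prefix ka-.
The other patterns: stems whose last vowel is 'u' add -ar; stems whose last vowel is 'a' or 'o' add de- … -uv around the stem.
So tohurkeg → katohurkeg.

katohurkeg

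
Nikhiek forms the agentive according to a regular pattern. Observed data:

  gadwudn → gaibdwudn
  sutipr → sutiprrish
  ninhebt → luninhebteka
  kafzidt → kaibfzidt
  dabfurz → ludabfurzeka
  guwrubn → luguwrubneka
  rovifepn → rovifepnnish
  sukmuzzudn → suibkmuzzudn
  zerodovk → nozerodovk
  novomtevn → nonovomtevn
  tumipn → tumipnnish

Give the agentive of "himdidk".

hiibmdidk

rovifepn and novomtevn both end in -n yet inflect differently (rovifepnnish, nonovomtevn), so the final letter is not what conditions the rule; the second-to-last letter is.
"himdidk" has second-to-last letter 'd'. The stems whose second-to-last letter is 'd' (kafzidt → kaibfzidt, sukmuzzudn → suibkmuzzudn, gadwudn → gaibdwudn) insert -ib- after the first vowel.
The other patterns: stems whose second-to-last letter is 'p' double the final consonant and add -ish; stems whose second-to-last letter is 'v' add the prefix no-; stems whose second-to-last letter is 'b' or 'r' add lu- … -eka around the stem.
So himdidk → hiibmdidk.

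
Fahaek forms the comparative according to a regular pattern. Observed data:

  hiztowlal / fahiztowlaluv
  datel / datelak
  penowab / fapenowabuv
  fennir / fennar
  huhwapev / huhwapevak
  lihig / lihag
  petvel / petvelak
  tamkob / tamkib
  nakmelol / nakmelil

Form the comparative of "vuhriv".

vuhrav

"vuhriv" has last vowel 'i'. The stems whose last vowel is 'i' (fennir → fennar, lihig → lihag) change the last vowel to 'a'.
So vuhriv → vuhrav.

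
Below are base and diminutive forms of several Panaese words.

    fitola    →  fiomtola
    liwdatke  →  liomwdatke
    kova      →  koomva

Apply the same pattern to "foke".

Every pair shown (fitola → fiomtola, liwdatke → liomwdatke, kova → koomva) follows the same rule: insert -om- after the first vowel.
So foke → foomke.

foomke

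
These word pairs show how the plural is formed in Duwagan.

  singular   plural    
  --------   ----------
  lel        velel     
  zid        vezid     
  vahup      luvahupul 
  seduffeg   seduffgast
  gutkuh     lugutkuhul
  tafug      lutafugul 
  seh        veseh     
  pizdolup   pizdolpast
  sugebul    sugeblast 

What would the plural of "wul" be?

"wul" has 1 vowel. The stems with 1 vowel (seh → veseh, lel → velel, zid → vezid) add the prefix ve-.
So wul → vewul.

vewul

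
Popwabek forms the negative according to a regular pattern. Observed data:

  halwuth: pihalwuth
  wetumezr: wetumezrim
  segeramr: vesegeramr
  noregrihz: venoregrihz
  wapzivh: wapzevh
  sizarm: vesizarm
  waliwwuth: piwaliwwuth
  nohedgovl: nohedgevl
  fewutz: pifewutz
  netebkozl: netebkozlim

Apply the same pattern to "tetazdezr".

nohedgovl and netebkozl both end in -l yet inflect differently (nohedgevl, netebkozlim), so the final letter is not what conditions the rule; the second-to-last letter is.
"tetazdezr" has second-to-last letter 'z'. The stems whose second-to-last letter is 'z' (wetumezr → wetumezrim, netebkozl → netebkozlim) add -im.
So tetazdezr → tetazdezrim.

tetazdezrim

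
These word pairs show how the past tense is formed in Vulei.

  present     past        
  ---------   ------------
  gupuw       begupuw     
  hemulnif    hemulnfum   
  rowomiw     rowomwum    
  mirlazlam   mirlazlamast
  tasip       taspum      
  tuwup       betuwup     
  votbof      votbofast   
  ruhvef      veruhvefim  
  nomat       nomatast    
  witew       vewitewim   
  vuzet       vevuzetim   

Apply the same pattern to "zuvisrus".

bezuvisrus

tasip and tuwup both end in -p yet inflect differently (taspum, betuwup), so the final letter is not what conditions the rule; the last vowel is.
"zuvisrus" has last vowel 'u'. The stems whose last vowel is 'u' (tuwup → betuwup, gupuw → begupuw) add the prefix be-.
The other patterns: stems whose last vowel is 'i' delete the last vowel and add -um; stems whose last vowel is 'e' add ve- … -im around the stem; stems whose last vowel is 'a' or 'o' add -ast.
So zuvisrus → bezuvisrus.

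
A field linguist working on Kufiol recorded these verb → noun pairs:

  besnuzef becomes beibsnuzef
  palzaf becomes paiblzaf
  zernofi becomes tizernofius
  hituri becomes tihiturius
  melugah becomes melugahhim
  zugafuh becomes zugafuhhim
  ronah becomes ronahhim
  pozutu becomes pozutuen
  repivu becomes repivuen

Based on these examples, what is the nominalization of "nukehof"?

palzaf and melugah both have last vowel 'a' yet inflect differently (paiblzaf, melugahhim), so the last vowel is not what conditions the rule; the final letter is.
"nukehof" ends in -f. The stems ending in -f (besnuzef → beibsnuzef, palzaf → paiblzaf) insert -ib- after the first vowel.
The other patterns: stems ending in -i add ti- … -us around the stem; stems ending in -h double the final consonant and add -im; stems ending in -u add -en.
So nukehof → nuibkehof.

nuibkehof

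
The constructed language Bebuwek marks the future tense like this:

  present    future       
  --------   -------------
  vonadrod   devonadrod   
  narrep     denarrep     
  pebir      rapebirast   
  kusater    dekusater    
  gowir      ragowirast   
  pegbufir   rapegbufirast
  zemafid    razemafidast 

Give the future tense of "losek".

gowir and kusater both end in -r yet inflect differently (ragowirast, dekusater), so the final letter is not what conditions the rule; the last vowel is.
"losek" has last vowel 'e'. The stems whose last vowel is 'e' (kusater → dekusater, narrep → denarrep) add the prefix de-.
So losek → delosek.

delosek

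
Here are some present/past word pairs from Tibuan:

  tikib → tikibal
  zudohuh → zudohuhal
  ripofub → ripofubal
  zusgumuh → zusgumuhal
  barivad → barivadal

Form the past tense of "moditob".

Every pair shown (tikib → tikibal, zudohuh → zudohuhal, ripofub → ripofubal, …) follows the same rule: add -al.
So moditob → moditobal.

moditobal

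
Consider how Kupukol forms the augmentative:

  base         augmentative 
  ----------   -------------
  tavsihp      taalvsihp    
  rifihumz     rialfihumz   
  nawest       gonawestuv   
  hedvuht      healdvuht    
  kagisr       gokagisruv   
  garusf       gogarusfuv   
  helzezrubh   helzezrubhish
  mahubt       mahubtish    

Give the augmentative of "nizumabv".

mahubt and nawest both end in -t yet inflect differently (mahubtish, gonawestuv), so the final letter is not what conditions the rule; the second-to-last letter is.
"nizumabv" has second-to-last letter 'b'. The stems whose second-to-last letter is 'b' (helzezrubh → helzezrubhish, mahubt → mahubtish) add -ish.
The other patterns: stems whose second-to-last letter is 's' add go- … -uv around the stem; stems whose second-to-last letter is 'h' or 'm' insert -al- after the first vowel.
So nizumabv → nizumabvish.

nizumabvish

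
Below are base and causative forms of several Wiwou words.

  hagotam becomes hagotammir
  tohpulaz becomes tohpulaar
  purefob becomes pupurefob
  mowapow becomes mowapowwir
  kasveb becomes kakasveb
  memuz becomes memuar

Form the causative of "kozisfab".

kokozisfab

purefob and mowapow both have last vowel 'o' yet inflect differently (pupurefob, mowapowwir), so the last vowel is not what conditions the rule; the final letter is.
"kozisfab" ends in -b. The stems ending in -b (purefob → pupurefob, kasveb → kakasveb) repeat the first consonant+vowel as a prefix.
The other patterns: stems ending in -z drop the final letter and add -ar; stems ending in -m or -w double the final consonant and add -ir.
So kozisfab → kokozisfab.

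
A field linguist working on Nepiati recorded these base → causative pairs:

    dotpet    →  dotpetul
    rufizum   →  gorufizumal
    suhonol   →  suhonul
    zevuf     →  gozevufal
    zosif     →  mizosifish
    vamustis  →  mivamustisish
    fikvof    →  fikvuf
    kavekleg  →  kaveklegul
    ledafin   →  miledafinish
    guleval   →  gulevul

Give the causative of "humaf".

humuf

zosif and zevuf both end in -f yet inflect differently (mizosifish, gozevufal), so the final letter is not what conditions the rule; the last vowel is.
"humaf" has last vowel 'a'. The one such stem in the data (guleval → gulevul) changes the last vowel to 'u' (as do fikvof, suhonol), so the same rule applies.
The other patterns: stems whose last vowel is 'i' add mi- … -ish around the stem; stems whose last vowel is 'e' add -ul; stems whose last vowel is 'u' add go- … -al around the stem.
So humaf → humuf.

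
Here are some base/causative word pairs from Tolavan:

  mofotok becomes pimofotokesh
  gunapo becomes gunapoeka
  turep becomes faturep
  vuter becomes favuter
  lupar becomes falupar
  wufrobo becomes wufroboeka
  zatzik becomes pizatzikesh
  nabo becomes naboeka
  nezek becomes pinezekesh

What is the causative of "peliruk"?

mofotok and nabo both have last vowel 'o' yet inflect differently (pimofotokesh, naboeka), so the last vowel is not what conditions the rule; the final letter is.
"peliruk" ends in -k. The stems ending in -k (nezek → pinezekesh, zatzik → pizatzikesh, mofotok → pimofotokesh) add pi- … -esh around the stem.
The other patterns: stems ending in -o add -eka; stems ending in -p or -r add the prefix fa-.
So peliruk → pipelirukesh.

pipelirukesh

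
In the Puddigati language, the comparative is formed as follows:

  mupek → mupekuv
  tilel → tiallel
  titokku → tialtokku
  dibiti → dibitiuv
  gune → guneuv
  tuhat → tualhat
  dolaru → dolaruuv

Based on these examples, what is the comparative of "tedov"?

tealdov

titokku and dolaru both end in -u yet inflect differently (tialtokku, dolaruuv), so the final letter is not what conditions the rule; the first letter is.
"tedov" begins with t-. The stems beginning with t- (titokku → tialtokku, tuhat → tualhat, tilel → tiallel) insert -al- after the first vowel.
The other pattern: stems beginning with d-, g- or m- add -uv.
So tedov → tealdov.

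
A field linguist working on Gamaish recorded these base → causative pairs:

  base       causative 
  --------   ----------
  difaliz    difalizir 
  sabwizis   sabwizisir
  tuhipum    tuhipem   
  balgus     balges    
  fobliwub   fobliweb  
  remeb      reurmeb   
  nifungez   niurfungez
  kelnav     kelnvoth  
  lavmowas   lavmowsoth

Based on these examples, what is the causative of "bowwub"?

sabwizis and balgus both end in -s yet inflect differently (sabwizisir, balges), so the final letter is not what conditions the rule; the last vowel is.
"bowwub" has last vowel 'u'. The stems whose last vowel is 'u' (tuhipum → tuhipem, balgus → balges, fobliwub → fobliweb) change the last vowel to 'e'.
The other patterns: stems whose last vowel is 'i' add -ir; stems whose last vowel is 'e' insert -ur- after the first vowel; stems whose last vowel is 'a' delete the last vowel and add -oth.
So bowwub → bowweb.

bowweb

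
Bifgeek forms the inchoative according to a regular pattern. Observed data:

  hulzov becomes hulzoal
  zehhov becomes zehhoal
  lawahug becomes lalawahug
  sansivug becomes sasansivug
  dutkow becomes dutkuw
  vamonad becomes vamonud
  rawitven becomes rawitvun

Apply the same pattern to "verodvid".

hulzov and dutkow both have last vowel 'o' yet inflect differently (hulzoal, dutkuw), so the last vowel is not what conditions the rule; the final letter is.
"verodvid" ends in -d. The one such stem in the data (vamonad → vamonud) changes the last vowel to 'u' (as do dutkow, rawitven), so the same rule applies.
So verodvid → verodvud.

verodvud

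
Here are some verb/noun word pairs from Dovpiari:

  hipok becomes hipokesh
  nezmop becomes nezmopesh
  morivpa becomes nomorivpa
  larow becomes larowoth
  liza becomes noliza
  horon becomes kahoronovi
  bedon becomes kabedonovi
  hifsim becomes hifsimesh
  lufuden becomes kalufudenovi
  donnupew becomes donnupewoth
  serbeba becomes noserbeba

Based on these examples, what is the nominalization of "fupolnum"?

"fupolnum" ends in -m. The one such stem in the data (hifsim → hifsimesh) adds -esh, so the same rule applies.
The other patterns: stems ending in -a add the prefix no-; stems ending in -n add ka- … -ovi around the stem; stems ending in -w add -oth.
So fupolnum → fupolnumesh.

fupolnumesh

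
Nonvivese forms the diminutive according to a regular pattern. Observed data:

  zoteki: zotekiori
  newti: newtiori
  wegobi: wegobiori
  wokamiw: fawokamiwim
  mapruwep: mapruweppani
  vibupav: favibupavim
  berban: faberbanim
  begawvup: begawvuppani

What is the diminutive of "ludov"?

wegobi and wokamiw both have last vowel 'i' yet inflect differently (wegobiori, fawokamiwim), so the last vowel is not what conditions the rule; the final letter is.
"ludov" ends in -v. The one such stem in the data (vibupav → favibupavim) adds fa- … -im around the stem, so the same rule applies.
The other patterns: stems ending in -i add -ori; stems ending in -p double the final consonant and add -ani.
So ludov → faludovim.

faludovim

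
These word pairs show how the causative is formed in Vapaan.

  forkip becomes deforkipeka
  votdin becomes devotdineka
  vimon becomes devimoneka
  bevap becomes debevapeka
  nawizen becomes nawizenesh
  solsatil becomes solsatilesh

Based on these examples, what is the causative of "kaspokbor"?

kaspokboresh

"kaspokbor" has 3 vowels. The stems with 3 vowels (nawizen → nawizenesh, solsatil → solsatilesh) add -esh.
The other pattern: stems with 2 vowels add de- … -eka around the stem.
So kaspokbor → kaspokboresh.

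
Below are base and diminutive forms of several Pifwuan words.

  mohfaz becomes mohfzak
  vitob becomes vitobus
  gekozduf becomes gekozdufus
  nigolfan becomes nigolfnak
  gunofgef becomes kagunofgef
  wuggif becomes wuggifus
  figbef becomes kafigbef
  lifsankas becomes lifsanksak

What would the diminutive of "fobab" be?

"fobab" has last vowel 'a'. The stems whose last vowel is 'a' (lifsankas → lifsanksak, mohfaz → mohfzak, nigolfan → nigolfnak) delete the last vowel and add -ak.
The other patterns: stems whose last vowel is 'e' add the prefix ka-; stems whose last vowel is 'i', 'o' or 'u' add -us.
So fobab → fobbak.

fobbak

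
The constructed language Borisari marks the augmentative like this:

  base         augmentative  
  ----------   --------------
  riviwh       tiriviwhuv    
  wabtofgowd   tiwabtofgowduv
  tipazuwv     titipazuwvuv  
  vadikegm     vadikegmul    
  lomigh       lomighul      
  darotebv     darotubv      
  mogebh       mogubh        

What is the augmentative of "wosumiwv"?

"wosumiwv" has second-to-last letter 'w'. The stems whose second-to-last letter is 'w' (riviwh → tiriviwhuv, wabtofgowd → tiwabtofgowduv, tipazuwv → titipazuwvuv) add ti- … -uv around the stem.
The other patterns: stems whose second-to-last letter is 'g' add -ul; stems whose second-to-last letter is 'b' change the last vowel to 'u'.
So wosumiwv → tiwosumiwvuv.

tiwosumiwvuv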